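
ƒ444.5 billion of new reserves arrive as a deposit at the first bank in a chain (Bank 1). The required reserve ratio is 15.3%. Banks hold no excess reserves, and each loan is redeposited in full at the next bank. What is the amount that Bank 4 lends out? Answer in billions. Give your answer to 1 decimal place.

Each bank lends a fraction (1 − rr) = 0.8470 of the deposit it receives, so Bank 4 receives 444.5·0.8470^3 and lends 444.5·0.8470^4 ≈ 228.7733 billion.

ƒ228.8 billion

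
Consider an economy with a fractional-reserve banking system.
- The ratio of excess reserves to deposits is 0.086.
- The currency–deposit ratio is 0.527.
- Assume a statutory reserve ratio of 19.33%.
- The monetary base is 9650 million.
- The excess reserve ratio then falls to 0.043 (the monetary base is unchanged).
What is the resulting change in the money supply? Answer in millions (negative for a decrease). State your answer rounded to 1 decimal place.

1029.5 million

Initially m₁ = (1 + 0.527) / (0.1933 + 0.086 + 0.527) ≈ 1.893836, so M₁ = 1.893836 × 9650 = 18275.5174 million.
After the change m₂ = (1 + 0.527) / (0.1933 + 0.043 + 0.527) ≈ 2.000524, so M₂ = 2.000524 × 9650 = 19305.0566 million.
ΔM = M₂ − M₁ = 19305.0566 − 18275.5174 = 1029.5392 million.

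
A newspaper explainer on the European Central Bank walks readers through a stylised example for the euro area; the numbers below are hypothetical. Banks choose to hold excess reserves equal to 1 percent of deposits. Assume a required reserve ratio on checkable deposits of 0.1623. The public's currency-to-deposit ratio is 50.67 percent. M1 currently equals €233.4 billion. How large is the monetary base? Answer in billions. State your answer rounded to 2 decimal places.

The money multiplier is m = (1 + c) / (rr + e + c) = (1 + 0.5067) / (0.1623 + 0.01 + 0.5067) ≈ 2.218999.
MB = M / m = 233.4 / 2.218999 ≈ 105.1826 billion.

€105.18 billion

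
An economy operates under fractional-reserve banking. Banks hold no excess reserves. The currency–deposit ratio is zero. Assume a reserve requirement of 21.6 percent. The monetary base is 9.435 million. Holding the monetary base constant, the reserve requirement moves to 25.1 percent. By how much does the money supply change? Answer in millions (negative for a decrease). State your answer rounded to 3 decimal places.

Initially m₁ = 1 / (0.216) ≈ 4.62963, so M₁ = 4.62963 × 9.435 ≈ 43.6806 million.
After the change m₂ = 1 / (0.251) ≈ 3.98406, so M₂ = 3.98406 × 9.435 ≈ 37.5896 million.
ΔM = M₂ − M₁ = 37.5896 − 43.6806 = -6.091 million.

-6.091 million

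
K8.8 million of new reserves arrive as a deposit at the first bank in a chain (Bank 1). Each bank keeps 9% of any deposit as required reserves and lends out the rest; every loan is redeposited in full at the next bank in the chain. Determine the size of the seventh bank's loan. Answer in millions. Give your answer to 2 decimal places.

Each bank lends a fraction (1 − rr) = 0.9100 of the deposit it receives, so Bank 7 receives 8.8·0.9100^6 and lends 8.8·0.9100^7 ≈ 4.5475 million.

K4.55 million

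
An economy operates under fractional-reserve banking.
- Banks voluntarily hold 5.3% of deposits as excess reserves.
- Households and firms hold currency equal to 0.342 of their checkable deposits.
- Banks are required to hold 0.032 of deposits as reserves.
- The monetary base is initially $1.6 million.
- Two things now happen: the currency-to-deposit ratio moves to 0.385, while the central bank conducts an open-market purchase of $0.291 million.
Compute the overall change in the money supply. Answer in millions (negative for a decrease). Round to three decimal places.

Before: m₁ = (1 + 0.342) / (0.032 + 0.053 + 0.342) ≈ 3.14286, MB₁ = 1.6, so M₁ = 3.14286 × 1.6 ≈ 5.0286 million.
After: m₂ = (1 + 0.385) / (0.032 + 0.053 + 0.385) ≈ 2.94681, MB₂ = 1.6 + 0.291 = 1.891, so M₂ = 2.94681 × 1.891 ≈ 5.5724 million.
ΔM = M₂ − M₁ = 5.5724 − 5.0286 = 0.5438 million.

$0.544 million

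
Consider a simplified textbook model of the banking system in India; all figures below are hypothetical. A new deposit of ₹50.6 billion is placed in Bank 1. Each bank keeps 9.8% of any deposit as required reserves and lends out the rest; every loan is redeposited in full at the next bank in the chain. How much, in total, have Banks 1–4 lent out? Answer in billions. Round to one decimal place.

₹157.4 billion

Bank i lends (1 − rr)^i of the original deposit: Bank 1 lends 50.6·0.9020 = 45.6412, Bank 2 lends 50.6·0.9020² ≈ 41.1684, and so on.
Summing a geometric series: total = 50.6·[0.9020·(1 − 0.9020^4) / (1 − 0.9020)] ≈ 157.4382 billion.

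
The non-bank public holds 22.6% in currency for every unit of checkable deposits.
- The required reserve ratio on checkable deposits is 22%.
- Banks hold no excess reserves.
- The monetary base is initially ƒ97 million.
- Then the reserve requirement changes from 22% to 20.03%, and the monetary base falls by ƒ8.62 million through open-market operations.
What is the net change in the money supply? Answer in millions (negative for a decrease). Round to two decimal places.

-12.47 million

Before: m₁ = (1 + 0.226) / (0.22 + 0.226) ≈ 2.74888, MB₁ = 97, so M₁ = 2.74888 × 97 ≈ 266.6414 million.
After: m₂ = (1 + 0.226) / (0.2003 + 0.226) ≈ 2.87591, MB₂ = 97 − 8.62 = 88.38, so M₂ = 2.87591 × 88.38 ≈ 254.1729 million.
ΔM = M₂ − M₁ = 254.1729 − 266.6414 = -12.4685 million.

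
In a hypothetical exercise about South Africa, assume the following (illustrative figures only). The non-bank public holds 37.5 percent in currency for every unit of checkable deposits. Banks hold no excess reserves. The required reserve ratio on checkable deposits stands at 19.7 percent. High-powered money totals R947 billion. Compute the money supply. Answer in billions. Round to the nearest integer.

The money multiplier is m = (1 + c) / (rr + c) = (1 + 0.375) / (0.197 + 0.375) ≈ 2.4038.
So M = m × MB = 2.4038 × 947 = 2276.3986 billion.

R2276 billion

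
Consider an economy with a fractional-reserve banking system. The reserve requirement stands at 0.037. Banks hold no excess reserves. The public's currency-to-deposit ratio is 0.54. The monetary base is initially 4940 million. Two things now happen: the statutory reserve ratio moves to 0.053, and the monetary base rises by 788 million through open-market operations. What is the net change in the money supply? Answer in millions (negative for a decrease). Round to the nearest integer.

1691 million

Before: m₁ = (1 + 0.54) / (0.037 + 0.54) ≈ 2.66898, MB₁ = 4940, so M₁ = 2.66898 × 4940 = 13184.7612 million.
After: m₂ = (1 + 0.54) / (0.053 + 0.54) ≈ 2.59696, MB₂ = 4940 + 788 = 5728, so M₂ = 2.59696 × 5728 ≈ 14875.3869 million.
ΔM = M₂ − M₁ = 14875.3869 − 13184.7612 = 1690.6257 million.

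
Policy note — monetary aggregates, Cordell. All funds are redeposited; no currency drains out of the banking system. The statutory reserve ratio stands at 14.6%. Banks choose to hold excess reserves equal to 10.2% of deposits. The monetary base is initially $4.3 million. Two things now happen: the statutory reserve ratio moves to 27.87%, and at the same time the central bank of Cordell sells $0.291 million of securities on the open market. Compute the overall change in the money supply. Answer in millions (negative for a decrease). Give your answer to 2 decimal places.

Before: m₁ = 1 / (0.146 + 0.102) ≈ 4.0323, MB₁ = 4.3, so M₁ = 4.0323 × 4.3 ≈ 17.3389 million.
After: m₂ = 1 / (0.2787 + 0.102) ≈ 2.6267, MB₂ = 4.3 − 0.291 = 4.009, so M₂ = 2.6267 × 4.009 ≈ 10.5304 million.
ΔM = M₂ − M₁ = 10.5304 − 17.3389 = -6.8085 million.

-6.81 million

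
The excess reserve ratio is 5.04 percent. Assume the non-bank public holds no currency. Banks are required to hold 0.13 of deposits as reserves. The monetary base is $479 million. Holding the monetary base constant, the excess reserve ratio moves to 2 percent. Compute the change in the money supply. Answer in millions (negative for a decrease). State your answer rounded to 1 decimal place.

$538.1 million

Initially m₁ = 1 / (0.13 + 0.0504) ≈ 5.54324, so M₁ = 5.54324 × 479 ≈ 2655.212 million.
After the change m₂ = 1 / (0.13 + 0.02) ≈ 6.66667, so M₂ = 6.66667 × 479 ≈ 3193.3349 million.
ΔM = M₂ − M₁ = 3193.3349 − 2655.212 = 538.1229 million.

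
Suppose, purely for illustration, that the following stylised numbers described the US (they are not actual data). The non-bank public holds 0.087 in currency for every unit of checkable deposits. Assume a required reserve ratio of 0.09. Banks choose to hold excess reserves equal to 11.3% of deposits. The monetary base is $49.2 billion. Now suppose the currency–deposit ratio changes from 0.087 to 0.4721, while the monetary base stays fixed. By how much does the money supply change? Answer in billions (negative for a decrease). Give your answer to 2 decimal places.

Initially m₁ = (1 + 0.087) / (0.09 + 0.113 + 0.087) ≈ 3.74828, so M₁ = 3.74828 × 49.2 ≈ 184.4154 billion.
After the change m₂ = (1 + 0.4721) / (0.09 + 0.113 + 0.4721) ≈ 2.18057, so M₂ = 2.18057 × 49.2 ≈ 107.284 billion.
ΔM = M₂ − M₁ = 107.284 − 184.4154 = -77.1314 billion.

-77.13 billion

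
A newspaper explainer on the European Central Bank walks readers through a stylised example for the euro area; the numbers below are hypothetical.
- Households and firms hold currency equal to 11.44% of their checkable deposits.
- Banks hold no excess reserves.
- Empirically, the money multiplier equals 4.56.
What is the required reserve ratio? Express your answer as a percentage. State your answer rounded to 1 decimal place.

Using m = 4.56. Since m = (1 + c)/(c + rr + e), the denominator satisfies c + rr + e = (1 + c)/m = (1 + 0.1144) / 4.56 ≈ 0.244386.
With c = 0.1144 and e = 0, the required reserve ratio is 0.244386 − 0.1144 − 0 = 0.129986.

13.0%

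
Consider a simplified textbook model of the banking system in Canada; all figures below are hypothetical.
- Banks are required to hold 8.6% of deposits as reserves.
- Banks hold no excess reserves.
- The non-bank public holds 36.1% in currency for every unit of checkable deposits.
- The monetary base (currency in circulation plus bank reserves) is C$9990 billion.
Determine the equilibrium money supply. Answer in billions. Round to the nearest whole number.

C$30417 billion

The money multiplier is m = (1 + c) / (rr + c) = (1 + 0.361) / (0.086 + 0.361) ≈ 3.04474.
So M = m × MB = 3.04474 × 9990 = 30416.9526 billion.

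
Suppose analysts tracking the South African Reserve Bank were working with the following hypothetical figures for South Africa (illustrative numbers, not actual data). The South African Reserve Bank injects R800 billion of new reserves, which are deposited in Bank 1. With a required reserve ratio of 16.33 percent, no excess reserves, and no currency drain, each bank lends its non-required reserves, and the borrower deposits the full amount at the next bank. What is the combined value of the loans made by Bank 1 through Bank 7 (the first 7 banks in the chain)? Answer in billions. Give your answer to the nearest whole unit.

Bank i lends (1 − rr)^i of the original deposit: Bank 1 lends 800·0.8367 = 669.3600, Bank 2 lends 800·0.8367² ≈ 560.0535, and so on.
Summing a geometric series: total = 800·[0.8367·(1 − 0.8367^7) / (1 − 0.8367)] ≈ 2922.2693 billion.

R2922 billion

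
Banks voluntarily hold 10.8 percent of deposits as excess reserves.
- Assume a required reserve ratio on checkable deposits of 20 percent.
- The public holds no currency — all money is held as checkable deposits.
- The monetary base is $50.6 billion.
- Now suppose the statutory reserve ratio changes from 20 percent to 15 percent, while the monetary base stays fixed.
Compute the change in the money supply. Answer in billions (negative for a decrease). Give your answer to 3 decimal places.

Initially m₁ = 1 / (0.2 + 0.108) ≈ 3.246753, so M₁ = 3.246753 × 50.6 ≈ 164.2857 billion.
After the change m₂ = 1 / (0.15 + 0.108) ≈ 3.875969, so M₂ = 3.875969 × 50.6 ≈ 196.124 billion.
ΔM = M₂ − M₁ = 196.124 − 164.2857 = 31.8383 billion.

$31.838 billion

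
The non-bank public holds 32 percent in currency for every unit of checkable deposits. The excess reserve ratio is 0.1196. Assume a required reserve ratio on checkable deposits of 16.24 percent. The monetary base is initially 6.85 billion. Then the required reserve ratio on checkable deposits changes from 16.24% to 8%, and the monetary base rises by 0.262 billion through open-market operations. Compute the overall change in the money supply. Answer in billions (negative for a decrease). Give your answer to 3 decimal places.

Before: m₁ = (1 + 0.32) / (0.1624 + 0.1196 + 0.32) ≈ 2.19269, MB₁ = 6.85, so M₁ = 2.19269 × 6.85 ≈ 15.0199 billion.
After: m₂ = (1 + 0.32) / (0.08 + 0.1196 + 0.32) ≈ 2.54042, MB₂ = 6.85 + 0.262 = 7.112, so M₂ = 2.54042 × 7.112 ≈ 18.0675 billion.
ΔM = M₂ − M₁ = 18.0675 − 15.0199 = 3.0476 billion.

3.048 billion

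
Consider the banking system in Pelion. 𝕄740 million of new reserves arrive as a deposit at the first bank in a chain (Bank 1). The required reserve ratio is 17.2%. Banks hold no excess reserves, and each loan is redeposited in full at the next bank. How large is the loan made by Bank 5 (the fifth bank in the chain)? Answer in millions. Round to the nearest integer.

𝕄288 million

Each bank lends a fraction (1 − rr) = 0.8280 of the deposit it receives, so Bank 5 receives 740·0.8280^4 and lends 740·0.8280^5 ≈ 287.9940 million.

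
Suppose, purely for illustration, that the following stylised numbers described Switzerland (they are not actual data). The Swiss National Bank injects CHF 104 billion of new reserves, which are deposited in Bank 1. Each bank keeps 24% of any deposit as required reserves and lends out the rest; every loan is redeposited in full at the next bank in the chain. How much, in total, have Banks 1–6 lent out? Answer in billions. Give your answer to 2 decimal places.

Bank i lends (1 − rr)^i of the original deposit: Bank 1 lends 104·0.7600 = 79.0400, Bank 2 lends 104·0.7600² = 60.0704, and so on.
Summing a geometric series: total = 104·[0.7600·(1 − 0.7600^6) / (1 − 0.7600)] ≈ 265.8708 billion.

CHF 265.87 billion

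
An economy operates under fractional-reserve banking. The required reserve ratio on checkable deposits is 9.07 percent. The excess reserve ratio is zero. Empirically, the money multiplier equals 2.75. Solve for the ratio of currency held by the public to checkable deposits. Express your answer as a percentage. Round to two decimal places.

Using m = 2.75. From m = (1 + c)/(c + rr + e), rearranging gives 1 + c = m·(c + rr + e), so c·(1 − m) = m·(rr + e) − 1.
Hence c = [m·(rr + e) − 1]/(1 − m) = [2.75 × (0.0907 + 0) − 1] / (1 − 2.75) = 0.428900.

42.89%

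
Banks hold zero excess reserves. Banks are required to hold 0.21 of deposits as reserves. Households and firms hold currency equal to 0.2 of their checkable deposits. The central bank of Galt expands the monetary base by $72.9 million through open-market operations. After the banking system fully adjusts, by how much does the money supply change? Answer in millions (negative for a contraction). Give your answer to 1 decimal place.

$213.4 million

The money multiplier is m = (1 + c) / (rr + c) = (1 + 0.2) / (0.21 + 0.2) ≈ 2.9268.
The purchase adds 72.9 million of base, so ΔM = m × ΔMB = 2.9268 × (+72.9) ≈ 213.3637 million.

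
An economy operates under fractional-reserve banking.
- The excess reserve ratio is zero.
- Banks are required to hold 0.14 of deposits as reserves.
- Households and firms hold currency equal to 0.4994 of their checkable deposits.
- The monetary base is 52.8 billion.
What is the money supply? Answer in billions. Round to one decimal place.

123.8 billion

The money multiplier is m = (1 + c) / (rr + c) = (1 + 0.4994) / (0.14 + 0.4994) ≈ 2.3450.
So M = m × MB = 2.3450 × 52.8 = 123.816 billion.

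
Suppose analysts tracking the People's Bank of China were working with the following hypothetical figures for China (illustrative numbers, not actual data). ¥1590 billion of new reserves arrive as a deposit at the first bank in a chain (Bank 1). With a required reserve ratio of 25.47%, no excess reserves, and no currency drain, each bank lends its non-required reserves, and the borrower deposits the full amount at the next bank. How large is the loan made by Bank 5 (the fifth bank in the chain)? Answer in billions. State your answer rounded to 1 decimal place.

Each bank lends a fraction (1 − rr) = 0.7453 of the deposit it receives, so Bank 5 receives 1590·0.7453^4 and lends 1590·0.7453^5 ≈ 365.6392 billion.

¥365.6 billion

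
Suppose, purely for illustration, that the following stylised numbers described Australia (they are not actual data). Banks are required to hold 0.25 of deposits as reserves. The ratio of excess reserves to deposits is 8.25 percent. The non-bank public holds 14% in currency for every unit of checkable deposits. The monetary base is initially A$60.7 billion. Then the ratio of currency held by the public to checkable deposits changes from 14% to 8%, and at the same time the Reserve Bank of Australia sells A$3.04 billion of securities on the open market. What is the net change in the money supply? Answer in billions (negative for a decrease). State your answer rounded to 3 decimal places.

Before: m₁ = (1 + 0.14) / (0.25 + 0.0825 + 0.14) ≈ 2.412698, MB₁ = 60.7, so M₁ = 2.412698 × 60.7 ≈ 146.4508 billion.
After: m₂ = (1 + 0.08) / (0.25 + 0.0825 + 0.08) ≈ 2.618182, MB₂ = 60.7 − 3.04 = 57.66, so M₂ = 2.618182 × 57.66 ≈ 150.9644 billion.
ΔM = M₂ − M₁ = 150.9644 − 146.4508 = 4.5136 billion.

A$4.514 billion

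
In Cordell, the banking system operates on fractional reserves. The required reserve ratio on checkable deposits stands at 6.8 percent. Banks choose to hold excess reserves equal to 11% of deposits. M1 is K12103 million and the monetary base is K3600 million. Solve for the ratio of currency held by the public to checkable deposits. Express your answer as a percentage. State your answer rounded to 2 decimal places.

Using m = M/MB = 12103/3600 ≈ 3.361944. From m = (1 + c)/(c + rr + e), rearranging gives 1 + c = m·(c + rr + e), so c·(1 − m) = m·(rr + e) − 1.
Hence c = [m·(rr + e) − 1]/(1 − m) = [3.361944 × (0.068 + 0.11) − 1] / (1 − 3.361944) ≈ 0.170018.

17.00%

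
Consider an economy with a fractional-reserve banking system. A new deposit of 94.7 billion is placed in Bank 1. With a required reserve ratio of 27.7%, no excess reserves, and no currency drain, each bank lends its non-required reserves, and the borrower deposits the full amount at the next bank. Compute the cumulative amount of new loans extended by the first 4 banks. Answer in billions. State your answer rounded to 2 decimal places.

179.64 billion

Bank i lends (1 − rr)^i of the original deposit: Bank 1 lends 94.7·0.7230 = 68.4681, Bank 2 lends 94.7·0.7230² ≈ 49.5024, and so on.
Summing a geometric series: total = 94.7·[0.7230·(1 − 0.7230^4) / (1 − 0.7230)] ≈ 179.6372 billion.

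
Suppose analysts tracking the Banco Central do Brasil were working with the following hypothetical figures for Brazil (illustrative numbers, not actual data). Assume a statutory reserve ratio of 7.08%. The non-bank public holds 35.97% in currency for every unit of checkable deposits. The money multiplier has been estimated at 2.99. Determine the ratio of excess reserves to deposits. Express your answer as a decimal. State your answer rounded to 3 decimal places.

Using m = 2.99. Since m = (1 + c)/(c + rr + e), the denominator satisfies c + rr + e = (1 + c)/m = (1 + 0.3597) / 2.99 ≈ 0.454749.
With c = 0.3597 and rr = 0.0708, the ratio of excess reserves to deposits is 0.454749 − 0.3597 − 0.0708 = 0.024249.

0.024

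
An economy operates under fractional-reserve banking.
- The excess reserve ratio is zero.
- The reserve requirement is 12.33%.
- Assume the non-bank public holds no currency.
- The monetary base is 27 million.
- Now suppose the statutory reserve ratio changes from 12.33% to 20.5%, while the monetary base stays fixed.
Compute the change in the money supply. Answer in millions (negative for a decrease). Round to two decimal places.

-87.27 million

Initially m₁ = 1 / (0.1233) ≈ 8.11030, so M₁ = 8.11030 × 27 = 218.9781 million.
After the change m₂ = 1 / (0.205) ≈ 4.87805, so M₂ = 4.87805 × 27 ≈ 131.7073 million.
ΔM = M₂ − M₁ = 131.7073 − 218.9781 = -87.2708 million.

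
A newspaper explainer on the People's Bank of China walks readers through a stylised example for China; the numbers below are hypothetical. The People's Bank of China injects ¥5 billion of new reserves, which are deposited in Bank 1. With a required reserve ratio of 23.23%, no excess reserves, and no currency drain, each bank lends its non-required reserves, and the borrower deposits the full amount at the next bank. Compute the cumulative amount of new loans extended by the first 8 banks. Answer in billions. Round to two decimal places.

Bank i lends (1 − rr)^i of the original deposit: Bank 1 lends 5·0.7677 = 3.8385, Bank 2 lends 5·0.7677² ≈ 2.9468, and so on.
Summing a geometric series: total = 5·[0.7677·(1 − 0.7677^8) / (1 − 0.7677)] ≈ 14.5303 billion.

¥14.53 billion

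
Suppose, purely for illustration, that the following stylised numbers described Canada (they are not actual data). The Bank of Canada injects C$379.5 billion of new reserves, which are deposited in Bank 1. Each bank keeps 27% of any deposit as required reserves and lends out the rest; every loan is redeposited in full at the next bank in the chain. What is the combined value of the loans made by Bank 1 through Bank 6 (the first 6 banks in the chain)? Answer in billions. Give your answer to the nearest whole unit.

Bank i lends (1 − rr)^i of the original deposit: Bank 1 lends 379.5·0.7300 = 277.0350, Bank 2 lends 379.5·0.7300² ≈ 202.2355, and so on.
Summing a geometric series: total = 379.5·[0.7300·(1 − 0.7300^6) / (1 − 0.7300)] ≈ 870.7782 billion.

C$871 billion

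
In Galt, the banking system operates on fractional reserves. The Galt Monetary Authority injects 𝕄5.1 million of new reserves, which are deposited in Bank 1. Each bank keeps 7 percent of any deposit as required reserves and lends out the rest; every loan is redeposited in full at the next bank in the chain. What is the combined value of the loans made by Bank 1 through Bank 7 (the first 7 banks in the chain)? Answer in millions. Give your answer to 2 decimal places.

Bank i lends (1 − rr)^i of the original deposit: Bank 1 lends 5.1·0.9300 = 4.7430, Bank 2 lends 5.1·0.9300² ≈ 4.4110, and so on.
Summing a geometric series: total = 5.1·[0.9300·(1 − 0.9300^7) / (1 − 0.9300)] ≈ 26.9876 million.

𝕄26.99 million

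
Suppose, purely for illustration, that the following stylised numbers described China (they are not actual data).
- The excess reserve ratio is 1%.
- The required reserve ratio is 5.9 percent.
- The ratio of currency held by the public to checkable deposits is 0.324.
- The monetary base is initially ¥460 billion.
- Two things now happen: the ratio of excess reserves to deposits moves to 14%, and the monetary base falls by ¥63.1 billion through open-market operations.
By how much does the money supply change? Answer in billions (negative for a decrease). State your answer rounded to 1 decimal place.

-544.9 billion

Before: m₁ = (1 + 0.324) / (0.059 + 0.01 + 0.324) ≈ 3.36896, MB₁ = 460, so M₁ = 3.36896 × 460 = 1549.7216 billion.
After: m₂ = (1 + 0.324) / (0.059 + 0.14 + 0.324) ≈ 2.53155, MB₂ = 460 − 63.1 = 396.9, so M₂ = 2.53155 × 396.9 ≈ 1004.7722 billion.
ΔM = M₂ − M₁ = 1004.7722 − 1549.7216 = -544.9494 billion.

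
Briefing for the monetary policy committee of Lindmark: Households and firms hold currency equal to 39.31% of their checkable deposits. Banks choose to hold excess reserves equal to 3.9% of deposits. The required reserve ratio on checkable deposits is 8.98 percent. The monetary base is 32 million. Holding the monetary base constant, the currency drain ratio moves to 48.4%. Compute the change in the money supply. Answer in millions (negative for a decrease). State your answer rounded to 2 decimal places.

-7.92 million

Initially m₁ = (1 + 0.3931) / (0.0898 + 0.039 + 0.3931) ≈ 2.66929, so M₁ = 2.66929 × 32 ≈ 85.4173 million.
After the change m₂ = (1 + 0.484) / (0.0898 + 0.039 + 0.484) ≈ 2.42167, so M₂ = 2.42167 × 32 ≈ 77.4934 million.
ΔM = M₂ − M₁ = 77.4934 − 85.4173 = -7.9239 million.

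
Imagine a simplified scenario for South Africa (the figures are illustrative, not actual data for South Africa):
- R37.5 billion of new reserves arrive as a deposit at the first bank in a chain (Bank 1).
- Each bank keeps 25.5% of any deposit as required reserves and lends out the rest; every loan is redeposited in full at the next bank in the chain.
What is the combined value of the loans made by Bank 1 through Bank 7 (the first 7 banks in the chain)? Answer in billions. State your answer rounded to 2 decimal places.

Bank i lends (1 − rr)^i of the original deposit: Bank 1 lends 37.5·0.7450 = 27.9375, Bank 2 lends 37.5·0.7450² ≈ 20.8134, and so on.
Summing a geometric series: total = 37.5·[0.7450·(1 − 0.7450^7) / (1 − 0.7450)] ≈ 95.6035 billion.

R95.60 billion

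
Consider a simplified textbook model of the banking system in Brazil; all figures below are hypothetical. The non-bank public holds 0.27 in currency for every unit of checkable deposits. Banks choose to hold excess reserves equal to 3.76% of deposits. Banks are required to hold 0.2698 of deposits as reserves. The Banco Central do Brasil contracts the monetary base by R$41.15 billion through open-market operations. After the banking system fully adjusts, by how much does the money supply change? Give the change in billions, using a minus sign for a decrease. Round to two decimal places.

-90.51 billion

The money multiplier is m = (1 + c) / (rr + e + c) = (1 + 0.27) / (0.2698 + 0.0376 + 0.27) ≈ 2.19952.
The sale removes 41.15 billion of base, so ΔM = m × ΔMB = 2.19952 × (−41.15) ≈ -90.5102 billion.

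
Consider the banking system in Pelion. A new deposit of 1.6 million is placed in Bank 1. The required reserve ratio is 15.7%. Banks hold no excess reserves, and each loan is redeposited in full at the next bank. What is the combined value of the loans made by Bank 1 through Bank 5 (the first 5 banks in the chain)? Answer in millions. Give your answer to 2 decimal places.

Bank i lends (1 − rr)^i of the original deposit: Bank 1 lends 1.6·0.8430 = 1.3488, Bank 2 lends 1.6·0.8430² ≈ 1.1370, and so on.
Summing a geometric series: total = 1.6·[0.8430·(1 − 0.8430^5) / (1 − 0.8430)] ≈ 4.9336 million.

4.93 million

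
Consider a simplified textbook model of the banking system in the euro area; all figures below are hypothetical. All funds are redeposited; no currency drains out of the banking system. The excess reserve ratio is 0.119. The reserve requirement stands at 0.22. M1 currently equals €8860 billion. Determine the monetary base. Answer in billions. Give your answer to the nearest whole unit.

The money multiplier is m = 1 / (rr + e) = 1 / (0.22 + 0.119) ≈ 2.94985.
MB = M / m = 8860 / 2.94985 ≈ 3003.5426 billion.

€3004 billion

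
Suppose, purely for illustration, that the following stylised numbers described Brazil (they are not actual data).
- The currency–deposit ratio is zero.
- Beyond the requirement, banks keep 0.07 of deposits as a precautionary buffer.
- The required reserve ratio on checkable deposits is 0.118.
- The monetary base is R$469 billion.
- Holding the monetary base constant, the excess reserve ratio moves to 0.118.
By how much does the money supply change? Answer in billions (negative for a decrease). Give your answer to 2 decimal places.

Initially m₁ = 1 / (0.118 + 0.07) ≈ 5.319149, so M₁ = 5.319149 × 469 ≈ 2494.6809 billion.
After the change m₂ = 1 / (0.118 + 0.118) ≈ 4.237288, so M₂ = 4.237288 × 469 ≈ 1987.2881 billion.
ΔM = M₂ − M₁ = 1987.2881 − 2494.6809 = -507.3928 billion.

-507.39 billion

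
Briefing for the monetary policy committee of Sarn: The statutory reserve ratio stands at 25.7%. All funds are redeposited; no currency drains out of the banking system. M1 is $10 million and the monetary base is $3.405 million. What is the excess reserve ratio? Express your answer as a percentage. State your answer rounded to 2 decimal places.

Using m = M/MB = 10/3.405 ≈ 2.936858. Since m = (1 + c)/(c + rr + e), the denominator satisfies c + rr + e = (1 + c)/m = (1 + 0) / 2.936858 ≈ 0.340500.
With c = 0 and rr = 0.257, the excess reserve ratio is 0.340500 − 0 − 0.257 = 0.0835.

8.35%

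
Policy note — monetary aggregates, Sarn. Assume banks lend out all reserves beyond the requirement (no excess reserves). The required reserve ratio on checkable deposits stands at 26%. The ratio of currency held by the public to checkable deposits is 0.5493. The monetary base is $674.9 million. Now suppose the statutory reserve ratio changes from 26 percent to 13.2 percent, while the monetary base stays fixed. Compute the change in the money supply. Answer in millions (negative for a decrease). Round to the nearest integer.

Initially m₁ = (1 + 0.5493) / (0.26 + 0.5493) ≈ 1.9144, so M₁ = 1.9144 × 674.9 ≈ 1292.0286 million.
After the change m₂ = (1 + 0.5493) / (0.132 + 0.5493) ≈ 2.2740, so M₂ = 2.2740 × 674.9 = 1534.7226 million.
ΔM = M₂ − M₁ = 1534.7226 − 1292.0286 = 242.694 million.

$243 million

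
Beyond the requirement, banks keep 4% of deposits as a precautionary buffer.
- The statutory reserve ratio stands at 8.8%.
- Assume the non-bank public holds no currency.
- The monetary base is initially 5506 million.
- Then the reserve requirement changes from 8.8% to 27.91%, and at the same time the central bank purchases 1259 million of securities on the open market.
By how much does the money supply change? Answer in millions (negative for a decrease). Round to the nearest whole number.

Before: m₁ = 1 / (0.088 + 0.04) = 7.81250, MB₁ = 5506, so M₁ = 7.81250 × 5506 = 43015.625 million.
After: m₂ = 1 / (0.2791 + 0.04) ≈ 3.13381, MB₂ = 5506 + 1259 = 6765, so M₂ = 3.13381 × 6765 ≈ 21200.2247 million.
ΔM = M₂ − M₁ = 21200.2247 − 43015.625 = -21815.4003 million.

-21815 million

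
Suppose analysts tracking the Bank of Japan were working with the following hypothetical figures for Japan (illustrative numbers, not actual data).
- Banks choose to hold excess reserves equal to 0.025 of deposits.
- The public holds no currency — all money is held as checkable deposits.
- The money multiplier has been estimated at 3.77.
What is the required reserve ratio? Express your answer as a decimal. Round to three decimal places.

0.240

Using m = 3.77. Since m = (1 + c)/(c + rr + e), the denominator satisfies c + rr + e = (1 + c)/m = (1 + 0) / 3.77 ≈ 0.265252.
With c = 0 and e = 0.025, the required reserve ratio is 0.265252 − 0 − 0.025 = 0.240252.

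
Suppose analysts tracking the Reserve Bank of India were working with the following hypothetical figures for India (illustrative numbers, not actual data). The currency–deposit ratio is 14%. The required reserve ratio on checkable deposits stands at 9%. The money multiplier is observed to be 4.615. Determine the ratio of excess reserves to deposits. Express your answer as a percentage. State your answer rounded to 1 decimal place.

Using m = 4.615. Since m = (1 + c)/(c + rr + e), the denominator satisfies c + rr + e = (1 + c)/m = (1 + 0.14) / 4.615 ≈ 0.247021.
With c = 0.14 and rr = 0.09, the ratio of excess reserves to deposits is 0.247021 − 0.14 − 0.09 = 0.017021.

1.7%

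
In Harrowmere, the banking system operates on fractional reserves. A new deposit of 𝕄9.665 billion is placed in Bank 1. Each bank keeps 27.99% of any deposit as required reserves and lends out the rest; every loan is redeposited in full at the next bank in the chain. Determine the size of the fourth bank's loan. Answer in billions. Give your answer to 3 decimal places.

Each bank lends a fraction (1 − rr) = 0.7201 of the deposit it receives, so Bank 4 receives 9.665·0.7201^3 and lends 9.665·0.7201^4 ≈ 2.5988 billion.

𝕄2.599 billion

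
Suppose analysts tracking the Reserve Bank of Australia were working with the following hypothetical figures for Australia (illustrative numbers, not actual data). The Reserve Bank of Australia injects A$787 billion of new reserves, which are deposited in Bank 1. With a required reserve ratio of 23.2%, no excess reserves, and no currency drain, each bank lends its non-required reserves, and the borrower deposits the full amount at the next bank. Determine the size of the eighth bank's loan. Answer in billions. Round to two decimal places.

A$95.25 billion

Each bank lends a fraction (1 − rr) = 0.7680 of the deposit it receives, so Bank 8 receives 787·0.7680^7 and lends 787·0.7680^8 ≈ 95.2499 billion.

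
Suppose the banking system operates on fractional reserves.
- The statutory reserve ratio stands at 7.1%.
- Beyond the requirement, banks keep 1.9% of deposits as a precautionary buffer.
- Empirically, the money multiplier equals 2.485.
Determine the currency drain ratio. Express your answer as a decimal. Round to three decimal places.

Using m = 2.485. From m = (1 + c)/(c + rr + e), rearranging gives 1 + c = m·(c + rr + e), so c·(1 − m) = m·(rr + e) − 1.
Hence c = [m·(rr + e) − 1]/(1 − m) = [2.485 × (0.071 + 0.019) − 1] / (1 − 2.485) ≈ 0.522795.

0.523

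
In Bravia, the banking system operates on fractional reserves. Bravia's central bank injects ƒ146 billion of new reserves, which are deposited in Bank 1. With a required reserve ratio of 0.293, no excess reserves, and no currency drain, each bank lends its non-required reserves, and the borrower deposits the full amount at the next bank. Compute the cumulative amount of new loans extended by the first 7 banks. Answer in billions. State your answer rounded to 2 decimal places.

ƒ321.19 billion

Bank i lends (1 − rr)^i of the original deposit: Bank 1 lends 146·0.7070 = 103.2220, Bank 2 lends 146·0.7070² ≈ 72.9780, and so on.
Summing a geometric series: total = 146·[0.7070·(1 − 0.7070^7) / (1 − 0.7070)] ≈ 321.1878 billion.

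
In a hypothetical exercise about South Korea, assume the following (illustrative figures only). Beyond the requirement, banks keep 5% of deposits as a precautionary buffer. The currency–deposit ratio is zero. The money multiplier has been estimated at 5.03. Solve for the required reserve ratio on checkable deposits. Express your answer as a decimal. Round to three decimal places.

0.149

Using m = 5.03. Since m = (1 + c)/(c + rr + e), the denominator satisfies c + rr + e = (1 + c)/m = (1 + 0) / 5.03 ≈ 0.198807.
With c = 0 and e = 0.05, the required reserve ratio on checkable deposits is 0.198807 − 0 − 0.05 = 0.148807.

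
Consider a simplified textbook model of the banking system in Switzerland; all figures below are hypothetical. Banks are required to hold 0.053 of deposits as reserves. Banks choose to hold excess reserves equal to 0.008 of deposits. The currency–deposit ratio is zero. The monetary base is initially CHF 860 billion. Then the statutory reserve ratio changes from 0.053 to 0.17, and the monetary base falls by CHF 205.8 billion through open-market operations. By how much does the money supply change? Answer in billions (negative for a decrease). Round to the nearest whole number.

Before: m₁ = 1 / (0.053 + 0.008) ≈ 16.3934, MB₁ = 860, so M₁ = 16.3934 × 860 = 14098.324 billion.
After: m₂ = 1 / (0.17 + 0.008) ≈ 5.6180, MB₂ = 860 − 205.8 = 654.2, so M₂ = 5.6180 × 654.2 = 3675.2956 billion.
ΔM = M₂ − M₁ = 3675.2956 − 14098.324 = -10423.0284 billion.

-10423 billion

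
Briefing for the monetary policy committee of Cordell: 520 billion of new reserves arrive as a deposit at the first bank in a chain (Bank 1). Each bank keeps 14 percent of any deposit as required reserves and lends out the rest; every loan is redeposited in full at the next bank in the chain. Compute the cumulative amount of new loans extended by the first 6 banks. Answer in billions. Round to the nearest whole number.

1902 billion

Bank i lends (1 − rr)^i of the original deposit: Bank 1 lends 520·0.8600 = 447.2000, Bank 2 lends 520·0.8600² = 384.5920, and so on.
Summing a geometric series: total = 520·[0.8600·(1 − 0.8600^6) / (1 − 0.8600)] ≈ 1901.9824 billion.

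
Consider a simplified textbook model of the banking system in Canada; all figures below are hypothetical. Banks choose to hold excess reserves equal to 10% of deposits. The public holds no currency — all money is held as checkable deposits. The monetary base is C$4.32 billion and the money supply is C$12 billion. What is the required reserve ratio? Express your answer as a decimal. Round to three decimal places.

0.260

Using m = M/MB = 12/4.32 ≈ 2.777778. Since m = (1 + c)/(c + rr + e), the denominator satisfies c + rr + e = (1 + c)/m = (1 + 0) / 2.777778 ≈ 0.360000.
With c = 0 and e = 0.1, the required reserve ratio is 0.360000 − 0 − 0.1 = 0.26.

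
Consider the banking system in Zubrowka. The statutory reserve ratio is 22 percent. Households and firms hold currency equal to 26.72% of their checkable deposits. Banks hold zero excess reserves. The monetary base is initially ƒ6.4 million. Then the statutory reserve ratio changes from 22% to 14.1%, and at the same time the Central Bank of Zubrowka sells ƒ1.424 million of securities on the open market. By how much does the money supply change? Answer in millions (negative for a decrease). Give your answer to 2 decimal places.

-1.20 million

Before: m₁ = (1 + 0.2672) / (0.22 + 0.2672) ≈ 2.6010, MB₁ = 6.4, so M₁ = 2.6010 × 6.4 = 16.6464 million.
After: m₂ = (1 + 0.2672) / (0.141 + 0.2672) ≈ 3.1044, MB₂ = 6.4 − 1.424 = 4.976, so M₂ = 3.1044 × 4.976 ≈ 15.4475 million.
ΔM = M₂ − M₁ = 15.4475 − 16.6464 = -1.1989 million.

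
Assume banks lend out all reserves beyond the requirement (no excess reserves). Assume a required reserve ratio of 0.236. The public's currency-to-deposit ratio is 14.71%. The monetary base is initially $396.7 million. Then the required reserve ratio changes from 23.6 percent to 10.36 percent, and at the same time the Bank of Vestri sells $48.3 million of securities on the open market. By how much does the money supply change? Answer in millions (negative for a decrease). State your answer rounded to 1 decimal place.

$406.3 million

Before: m₁ = (1 + 0.1471) / (0.236 + 0.1471) ≈ 2.99426, MB₁ = 396.7, so M₁ = 2.99426 × 396.7 ≈ 1187.8229 million.
After: m₂ = (1 + 0.1471) / (0.1036 + 0.1471) ≈ 4.57559, MB₂ = 396.7 − 48.3 = 348.4, so M₂ = 4.57559 × 348.4 ≈ 1594.1356 million.
ΔM = M₂ − M₁ = 1594.1356 − 1187.8229 = 406.3127 million.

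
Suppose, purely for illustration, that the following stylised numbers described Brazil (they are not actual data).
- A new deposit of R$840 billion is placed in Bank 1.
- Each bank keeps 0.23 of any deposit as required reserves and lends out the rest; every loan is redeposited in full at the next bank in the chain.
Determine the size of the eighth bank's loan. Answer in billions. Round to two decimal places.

R$103.80 billion

Each bank lends a fraction (1 − rr) = 0.7700 of the deposit it receives, so Bank 8 receives 840·0.7700^7 and lends 840·0.7700^8 ≈ 103.8018 billion.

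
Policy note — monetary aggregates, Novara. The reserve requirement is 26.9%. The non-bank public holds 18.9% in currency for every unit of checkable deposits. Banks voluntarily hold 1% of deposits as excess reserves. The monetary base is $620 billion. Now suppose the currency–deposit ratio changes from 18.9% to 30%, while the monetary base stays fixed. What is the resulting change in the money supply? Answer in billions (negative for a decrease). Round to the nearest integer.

-183 billion

Initially m₁ = (1 + 0.189) / (0.269 + 0.01 + 0.189) ≈ 2.5406, so M₁ = 2.5406 × 620 = 1575.172 billion.
After the change m₂ = (1 + 0.3) / (0.269 + 0.01 + 0.3) ≈ 2.2453, so M₂ = 2.2453 × 620 = 1392.086 billion.
ΔM = M₂ − M₁ = 1392.086 − 1575.172 = -183.086 billion.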